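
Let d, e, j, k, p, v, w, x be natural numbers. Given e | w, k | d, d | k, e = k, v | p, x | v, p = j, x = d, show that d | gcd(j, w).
From p = j and v | p, v | j. From x | v, x | j. x = d, so d | j. Since k | d and d | k, k = d. Since e = k and e | w, k | w. Because k = d, d | w. Since d | j, d | gcd(j, w).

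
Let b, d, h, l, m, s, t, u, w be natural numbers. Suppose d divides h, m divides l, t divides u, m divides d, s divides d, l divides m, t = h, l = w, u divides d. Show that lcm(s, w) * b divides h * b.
From t divides u and u divides d, t divides d. t = h, so h divides d. Since d divides h, d = h. m divides l and l divides m, so m = l. Since l = w, m = w. Since m divides d, w divides d. s divides d, so lcm(s, w) divides d. d = h, so lcm(s, w) divides h. Then lcm(s, w) * b divides h * b.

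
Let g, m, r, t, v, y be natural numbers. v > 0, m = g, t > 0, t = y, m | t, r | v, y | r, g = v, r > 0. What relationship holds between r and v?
r = v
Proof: r | v and v > 0, thus r ≤ v. Because m = g and g = v, m = v. Because m | t and t > 0, m ≤ t. Since t = y, m ≤ y. y | r and r > 0, thus y ≤ r. m ≤ y, so m ≤ r. Since m = v, v ≤ r. From r ≤ v, r = v.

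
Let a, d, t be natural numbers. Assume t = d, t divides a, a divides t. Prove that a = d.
Because a divides t and t divides a, a = t. t = d, so a = d.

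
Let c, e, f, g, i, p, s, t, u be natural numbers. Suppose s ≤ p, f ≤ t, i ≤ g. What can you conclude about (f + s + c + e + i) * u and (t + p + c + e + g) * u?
(f + s + c + e + i) * u ≤ (t + p + c + e + g) * u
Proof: Since s ≤ p, s + c ≤ p + c. Then s + c + e ≤ p + c + e. Since i ≤ g, s + c + e + i ≤ p + c + e + g. f ≤ t, so f + s + c + e + i ≤ t + p + c + e + g. Then (f + s + c + e + i) * u ≤ (t + p + c + e + g) * u.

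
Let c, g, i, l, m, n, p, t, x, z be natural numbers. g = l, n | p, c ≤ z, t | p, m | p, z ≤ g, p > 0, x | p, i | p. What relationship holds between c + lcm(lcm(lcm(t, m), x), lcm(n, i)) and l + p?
c + lcm(lcm(lcm(t, m), x), lcm(n, i)) ≤ l + p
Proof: c ≤ z and z ≤ g, thus c ≤ g. Since g = l, c ≤ l. t | p and m | p, hence lcm(t, m) | p. From x | p, lcm(lcm(t, m), x) | p. n | p and i | p, therefore lcm(n, i) | p. Since lcm(lcm(t, m), x) | p, lcm(lcm(lcm(t, m), x), lcm(n, i)) | p. Since p > 0, lcm(lcm(lcm(t, m), x), lcm(n, i)) ≤ p. c ≤ l, so c + lcm(lcm(lcm(t, m), x), lcm(n, i)) ≤ l + p.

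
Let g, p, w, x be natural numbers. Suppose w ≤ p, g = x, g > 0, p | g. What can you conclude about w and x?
w ≤ x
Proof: p | g and g > 0, so p ≤ g. g = x, so p ≤ x. w ≤ p, so w ≤ x.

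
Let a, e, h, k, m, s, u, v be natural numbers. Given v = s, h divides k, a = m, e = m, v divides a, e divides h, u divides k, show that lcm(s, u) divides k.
Since a = m and v divides a, v divides m. Since v = s, s divides m. e divides h and h divides k, thus e divides k. Since e = m, m divides k. s divides m, so s divides k. u divides k, so lcm(s, u) divides k.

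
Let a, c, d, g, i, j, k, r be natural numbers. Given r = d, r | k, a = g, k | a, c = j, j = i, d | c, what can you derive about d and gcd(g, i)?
d | gcd(g, i)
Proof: Because r = d and r | k, d | k. Since a = g and k | a, k | g. Since d | k, d | g. Since c = j and j = i, c = i. Since d | c, d | i. d | g, so d | gcd(g, i).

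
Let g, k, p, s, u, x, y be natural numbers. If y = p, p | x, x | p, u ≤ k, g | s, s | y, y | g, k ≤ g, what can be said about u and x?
u ≤ x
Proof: Since p | x and x | p, p = x. Since y = p, y = x. g | s and s | y, thus g | y. Since y | g, g = y. k ≤ g, so k ≤ y. Since u ≤ k, u ≤ y. y = x, so u ≤ x.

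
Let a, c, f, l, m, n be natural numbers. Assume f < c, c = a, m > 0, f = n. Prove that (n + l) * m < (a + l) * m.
c = a and f < c, hence f < a. f = n, so n < a. Then n + l < a + l. Since m > 0, (n + l) * m < (a + l) * m.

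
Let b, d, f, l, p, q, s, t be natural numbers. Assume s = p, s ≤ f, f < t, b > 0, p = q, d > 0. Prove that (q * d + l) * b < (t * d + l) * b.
From s = p and p = q, s = q. From s ≤ f, q ≤ f. f < t, so q < t. Since d > 0, q * d < t * d. Then q * d + l < t * d + l. From b > 0, (q * d + l) * b < (t * d + l) * b.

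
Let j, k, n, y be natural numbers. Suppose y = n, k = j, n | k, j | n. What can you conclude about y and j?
y = j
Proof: k = j and n | k, hence n | j. Since j | n, n = j. y = n, so y = j.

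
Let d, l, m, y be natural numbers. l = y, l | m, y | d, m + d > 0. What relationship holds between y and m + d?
y ≤ m + d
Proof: l = y and l | m, hence y | m. y | d, so y | m + d. Since m + d > 0, y ≤ m + d.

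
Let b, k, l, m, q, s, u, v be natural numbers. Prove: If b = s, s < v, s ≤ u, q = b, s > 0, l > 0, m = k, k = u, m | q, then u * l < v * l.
m = k and k = u, thus m = u. From q = b and b = s, q = s. m | q, so m | s. Since m = u, u | s. Since s > 0, u ≤ s. s ≤ u, so s = u. s < v, so u < v. Since l > 0, u * l < v * l.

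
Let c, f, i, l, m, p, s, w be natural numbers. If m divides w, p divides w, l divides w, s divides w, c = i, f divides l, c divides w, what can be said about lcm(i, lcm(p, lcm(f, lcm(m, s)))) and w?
lcm(i, lcm(p, lcm(f, lcm(m, s)))) divides w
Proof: c = i and c divides w, thus i divides w. From f divides l and l divides w, f divides w. m divides w and s divides w, hence lcm(m, s) divides w. Since f divides w, lcm(f, lcm(m, s)) divides w. Since p divides w, lcm(p, lcm(f, lcm(m, s))) divides w. Since i divides w, lcm(i, lcm(p, lcm(f, lcm(m, s)))) divides w.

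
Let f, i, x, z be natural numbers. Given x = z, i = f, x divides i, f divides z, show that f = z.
From i = f and x divides i, x divides f. x = z, so z divides f. f divides z, so z = f. Then f = z.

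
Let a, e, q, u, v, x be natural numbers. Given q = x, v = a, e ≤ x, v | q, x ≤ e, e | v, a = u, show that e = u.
From x ≤ e and e ≤ x, x = e. From q = x and v | q, v | x. x = e, so v | e. Since e | v, e = v. v = a, so e = a. Since a = u, e = u.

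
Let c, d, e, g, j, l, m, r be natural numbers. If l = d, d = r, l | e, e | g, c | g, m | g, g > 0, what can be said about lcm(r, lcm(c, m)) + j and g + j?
lcm(r, lcm(c, m)) + j ≤ g + j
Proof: l = d and d = r, so l = r. l | e and e | g, so l | g. l = r, so r | g. c | g and m | g, so lcm(c, m) | g. r | g, so lcm(r, lcm(c, m)) | g. Since g > 0, lcm(r, lcm(c, m)) ≤ g. Then lcm(r, lcm(c, m)) + j ≤ g + j.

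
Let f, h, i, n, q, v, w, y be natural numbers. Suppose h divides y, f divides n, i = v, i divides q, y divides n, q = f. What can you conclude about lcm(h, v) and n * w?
lcm(h, v) divides n * w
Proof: h divides y and y divides n, thus h divides n. q = f and i divides q, hence i divides f. f divides n, so i divides n. Because i = v, v divides n. Since h divides n, lcm(h, v) divides n. Then lcm(h, v) divides n * w.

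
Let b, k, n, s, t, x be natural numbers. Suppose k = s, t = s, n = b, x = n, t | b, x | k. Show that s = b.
t = s and t | b, thus s | b. Because x = n and n = b, x = b. Since k = s and x | k, x | s. x = b, so b | s. Since s | b, s = b.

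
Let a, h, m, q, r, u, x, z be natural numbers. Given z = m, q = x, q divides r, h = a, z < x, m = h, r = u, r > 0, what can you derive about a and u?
a < u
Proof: z = m and m = h, so z = h. h = a, so z = a. Since z < x, a < x. Since q divides r and r > 0, q ≤ r. Since r = u, q ≤ u. Since q = x, x ≤ u. Since a < x, a < u.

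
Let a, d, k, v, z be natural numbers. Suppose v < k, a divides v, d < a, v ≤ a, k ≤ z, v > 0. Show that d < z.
a divides v and v > 0, therefore a ≤ v. v ≤ a, so a = v. Since d < a, d < v. From v < k and k ≤ z, v < z. d < v, so d < z.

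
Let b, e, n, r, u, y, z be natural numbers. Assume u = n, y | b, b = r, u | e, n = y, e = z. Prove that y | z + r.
From u = n and u | e, n | e. From e = z, n | z. Since n = y, y | z. b = r and y | b, thus y | r. y | z, so y | z + r.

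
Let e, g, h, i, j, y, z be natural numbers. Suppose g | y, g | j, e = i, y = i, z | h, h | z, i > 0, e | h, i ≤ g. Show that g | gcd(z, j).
y = i and g | y, so g | i. i > 0, so g ≤ i. Since i ≤ g, i = g. From e = i, e = g. h | z and z | h, thus h = z. e | h, so e | z. Because e = g, g | z. Since g | j, g | gcd(z, j).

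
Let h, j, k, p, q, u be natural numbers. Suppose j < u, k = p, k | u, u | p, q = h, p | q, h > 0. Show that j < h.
Because k = p and k | u, p | u. u | p, so p = u. q = h and p | q, therefore p | h. h > 0, so p ≤ h. p = u, so u ≤ h. Because j < u, j < h.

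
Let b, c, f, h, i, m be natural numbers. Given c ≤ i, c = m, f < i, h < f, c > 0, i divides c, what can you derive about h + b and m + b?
h + b < m + b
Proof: i divides c and c > 0, so i ≤ c. c ≤ i, so i = c. Since c = m, i = m. h < f and f < i, therefore h < i. Since i = m, h < m. Then h + b < m + b.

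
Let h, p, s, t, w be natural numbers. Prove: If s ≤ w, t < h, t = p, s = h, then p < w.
t = p and t < h, so p < h. s = h and s ≤ w, hence h ≤ w. p < h, so p < w.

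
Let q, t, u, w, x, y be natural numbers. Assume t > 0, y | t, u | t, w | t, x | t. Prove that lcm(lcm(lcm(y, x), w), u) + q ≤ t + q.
Since y | t and x | t, lcm(y, x) | t. w | t, so lcm(lcm(y, x), w) | t. u | t, so lcm(lcm(lcm(y, x), w), u) | t. Because t > 0, lcm(lcm(lcm(y, x), w), u) ≤ t. Then lcm(lcm(lcm(y, x), w), u) + q ≤ t + q.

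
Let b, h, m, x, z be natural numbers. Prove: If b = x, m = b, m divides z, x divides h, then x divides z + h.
Because m = b and m divides z, b divides z. Since b = x, x divides z. x divides h, so x divides z + h.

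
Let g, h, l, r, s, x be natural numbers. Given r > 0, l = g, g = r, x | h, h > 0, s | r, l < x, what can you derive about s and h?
s < h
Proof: s | r and r > 0, thus s ≤ r. l = g and l < x, therefore g < x. From g = r, r < x. s ≤ r, so s < x. x | h and h > 0, so x ≤ h. Since s < x, s < h.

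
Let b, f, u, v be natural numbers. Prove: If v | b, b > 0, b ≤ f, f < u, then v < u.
From v | b and b > 0, v ≤ b. b ≤ f and f < u, hence b < u. v ≤ b, so v < u.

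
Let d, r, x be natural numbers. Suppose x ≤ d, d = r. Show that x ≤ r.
d = r and x ≤ d. By substitution, x ≤ r.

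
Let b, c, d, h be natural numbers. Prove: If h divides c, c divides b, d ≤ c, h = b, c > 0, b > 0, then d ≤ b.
Since c divides b and b > 0, c ≤ b. h = b and h divides c, thus b divides c. Since c > 0, b ≤ c. c ≤ b, so c = b. Since d ≤ c, d ≤ b.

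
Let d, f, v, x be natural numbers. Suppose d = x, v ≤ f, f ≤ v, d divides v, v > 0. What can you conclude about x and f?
x ≤ f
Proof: v ≤ f and f ≤ v, therefore v = f. d divides v and v > 0, thus d ≤ v. Since v = f, d ≤ f. Since d = x, x ≤ f.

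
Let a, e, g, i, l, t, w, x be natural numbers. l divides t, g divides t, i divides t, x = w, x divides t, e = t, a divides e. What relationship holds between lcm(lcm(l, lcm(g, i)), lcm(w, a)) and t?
lcm(lcm(l, lcm(g, i)), lcm(w, a)) divides t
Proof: g divides t and i divides t, so lcm(g, i) divides t. Since l divides t, lcm(l, lcm(g, i)) divides t. x = w and x divides t, thus w divides t. e = t and a divides e, hence a divides t. From w divides t, lcm(w, a) divides t. Because lcm(l, lcm(g, i)) divides t, lcm(lcm(l, lcm(g, i)), lcm(w, a)) divides t.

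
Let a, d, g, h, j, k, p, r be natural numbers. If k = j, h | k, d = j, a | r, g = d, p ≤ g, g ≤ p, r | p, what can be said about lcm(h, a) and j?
lcm(h, a) | j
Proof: Since k = j and h | k, h | j. From p ≤ g and g ≤ p, p = g. r | p, so r | g. Since g = d, r | d. a | r, so a | d. Since d = j, a | j. Since h | j, lcm(h, a) | j.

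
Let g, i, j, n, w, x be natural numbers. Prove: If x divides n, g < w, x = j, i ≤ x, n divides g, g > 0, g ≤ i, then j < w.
Because g ≤ i and i ≤ x, g ≤ x. x divides n and n divides g, hence x divides g. Since g > 0, x ≤ g. g ≤ x, so g = x. Since x = j, g = j. Since g < w, j < w.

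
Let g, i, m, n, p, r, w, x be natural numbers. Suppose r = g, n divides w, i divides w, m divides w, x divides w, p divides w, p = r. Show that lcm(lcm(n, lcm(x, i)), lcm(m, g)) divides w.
x divides w and i divides w, thus lcm(x, i) divides w. From n divides w, lcm(n, lcm(x, i)) divides w. Since p = r and p divides w, r divides w. Since r = g, g divides w. m divides w, so lcm(m, g) divides w. lcm(n, lcm(x, i)) divides w, so lcm(lcm(n, lcm(x, i)), lcm(m, g)) divides w.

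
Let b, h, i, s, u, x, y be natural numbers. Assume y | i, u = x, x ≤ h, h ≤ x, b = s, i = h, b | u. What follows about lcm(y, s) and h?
lcm(y, s) | h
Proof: i = h and y | i, therefore y | h. x ≤ h and h ≤ x, hence x = h. u = x and b | u, so b | x. b = s, so s | x. x = h, so s | h. Since y | h, lcm(y, s) | h.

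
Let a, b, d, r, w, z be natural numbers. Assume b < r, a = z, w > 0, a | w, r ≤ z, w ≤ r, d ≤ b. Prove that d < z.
a = z and a | w, thus z | w. Since w > 0, z ≤ w. w ≤ r, so z ≤ r. Because r ≤ z, r = z. d ≤ b and b < r, hence d < r. From r = z, d < z.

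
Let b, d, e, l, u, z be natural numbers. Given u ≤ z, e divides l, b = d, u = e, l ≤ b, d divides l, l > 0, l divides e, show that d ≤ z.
Since e divides l and l divides e, e = l. b = d and l ≤ b, so l ≤ d. d divides l and l > 0, therefore d ≤ l. Because l ≤ d, l = d. Since e = l, e = d. Because u = e and u ≤ z, e ≤ z. Since e = d, d ≤ z.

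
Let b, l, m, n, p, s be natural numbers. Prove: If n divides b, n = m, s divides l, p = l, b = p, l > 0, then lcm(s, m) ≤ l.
From b = p and n divides b, n divides p. p = l, so n divides l. n = m, so m divides l. Since s divides l, lcm(s, m) divides l. Since l > 0, lcm(s, m) ≤ l.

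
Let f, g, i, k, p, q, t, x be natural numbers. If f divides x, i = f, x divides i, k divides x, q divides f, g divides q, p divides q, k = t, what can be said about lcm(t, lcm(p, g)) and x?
lcm(t, lcm(p, g)) divides x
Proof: k = t and k divides x, so t divides x. From i = f and x divides i, x divides f. Since f divides x, f = x. p divides q and g divides q, thus lcm(p, g) divides q. Since q divides f, lcm(p, g) divides f. f = x, so lcm(p, g) divides x. Since t divides x, lcm(t, lcm(p, g)) divides x.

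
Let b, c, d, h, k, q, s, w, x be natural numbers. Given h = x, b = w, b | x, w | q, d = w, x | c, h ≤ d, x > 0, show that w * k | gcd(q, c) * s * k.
d = w and h ≤ d, thus h ≤ w. Because h = x, x ≤ w. Since b | x and x > 0, b ≤ x. b = w, so w ≤ x. Since x ≤ w, x = w. Since x | c, w | c. Since w | q, w | gcd(q, c). Then w | gcd(q, c) * s. Then w * k | gcd(q, c) * s * k.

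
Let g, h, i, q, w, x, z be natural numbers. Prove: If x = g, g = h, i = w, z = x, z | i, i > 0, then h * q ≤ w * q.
z = x and x = g, therefore z = g. Because z | i, g | i. i > 0, so g ≤ i. i = w, so g ≤ w. g = h, so h ≤ w. Then h * q ≤ w * q.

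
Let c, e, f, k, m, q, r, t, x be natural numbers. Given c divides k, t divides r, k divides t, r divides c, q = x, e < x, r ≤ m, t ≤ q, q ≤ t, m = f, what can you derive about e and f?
e < f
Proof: Because t ≤ q and q ≤ t, t = q. Because q = x, t = x. r divides c and c divides k, so r divides k. k divides t, so r divides t. t divides r, so r = t. m = f and r ≤ m, thus r ≤ f. Since r = t, t ≤ f. t = x, so x ≤ f. Since e < x, e < f.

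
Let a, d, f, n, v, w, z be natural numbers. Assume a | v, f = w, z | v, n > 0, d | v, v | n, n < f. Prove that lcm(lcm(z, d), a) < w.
Since z | v and d | v, lcm(z, d) | v. a | v, so lcm(lcm(z, d), a) | v. Because v | n, lcm(lcm(z, d), a) | n. Since n > 0, lcm(lcm(z, d), a) ≤ n. f = w and n < f, hence n < w. Because lcm(lcm(z, d), a) ≤ n, lcm(lcm(z, d), a) < w.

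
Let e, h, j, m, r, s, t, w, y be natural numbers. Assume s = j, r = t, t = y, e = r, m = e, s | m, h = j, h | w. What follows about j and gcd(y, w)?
j | gcd(y, w)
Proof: From r = t and t = y, r = y. m = e and s | m, therefore s | e. Because e = r, s | r. r = y, so s | y. Since s = j, j | y. h = j and h | w, thus j | w. j | y, so j | gcd(y, w).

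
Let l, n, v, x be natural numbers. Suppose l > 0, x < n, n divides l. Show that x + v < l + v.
Because n divides l and l > 0, n ≤ l. Since x < n, x < l. Then x + v < l + v.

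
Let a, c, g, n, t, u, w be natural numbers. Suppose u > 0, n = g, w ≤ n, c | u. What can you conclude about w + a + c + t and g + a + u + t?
w + a + c + t ≤ g + a + u + t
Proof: n = g and w ≤ n, so w ≤ g. Then w + a ≤ g + a. From c | u and u > 0, c ≤ u. Since w + a ≤ g + a, w + a + c ≤ g + a + u. Then w + a + c + t ≤ g + a + u + t.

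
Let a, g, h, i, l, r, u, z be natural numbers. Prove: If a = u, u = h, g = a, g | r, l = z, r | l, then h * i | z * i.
From a = u and u = h, a = h. g = a and g | r, hence a | r. l = z and r | l, thus r | z. a | r, so a | z. a = h, so h | z. Then h * i | z * i.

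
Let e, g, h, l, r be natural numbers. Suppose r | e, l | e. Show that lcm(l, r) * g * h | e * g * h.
l | e and r | e, so lcm(l, r) | e. Then lcm(l, r) * g | e * g. Then lcm(l, r) * g * h | e * g * h.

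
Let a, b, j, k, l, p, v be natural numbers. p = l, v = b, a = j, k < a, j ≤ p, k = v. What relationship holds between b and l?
b < l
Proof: k = v and v = b, therefore k = b. a = j and k < a, thus k < j. p = l and j ≤ p, thus j ≤ l. k < j, so k < l. k = b, so b < l.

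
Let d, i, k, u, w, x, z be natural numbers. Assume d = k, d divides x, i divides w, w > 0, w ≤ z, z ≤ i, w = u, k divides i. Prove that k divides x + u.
Since d = k and d divides x, k divides x. i divides w and w > 0, so i ≤ w. From w ≤ z and z ≤ i, w ≤ i. i ≤ w, so i = w. w = u, so i = u. k divides i, so k divides u. Since k divides x, k divides x + u.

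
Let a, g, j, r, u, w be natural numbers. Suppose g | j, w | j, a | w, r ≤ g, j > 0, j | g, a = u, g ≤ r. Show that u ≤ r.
j | g and g | j, thus j = g. From g ≤ r and r ≤ g, g = r. Since j = g, j = r. a | w and w | j, thus a | j. j > 0, so a ≤ j. Since a = u, u ≤ j. Since j = r, u ≤ r.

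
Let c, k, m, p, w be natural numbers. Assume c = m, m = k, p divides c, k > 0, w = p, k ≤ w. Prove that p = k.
c = m and m = k, so c = k. Because p divides c, p divides k. k > 0, so p ≤ k. w = p and k ≤ w, therefore k ≤ p. p ≤ k, so p = k.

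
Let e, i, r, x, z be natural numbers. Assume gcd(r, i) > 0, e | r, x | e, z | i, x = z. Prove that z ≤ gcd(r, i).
x | e and e | r, thus x | r. From x = z, z | r. z | i, so z | gcd(r, i). From gcd(r, i) > 0, z ≤ gcd(r, i).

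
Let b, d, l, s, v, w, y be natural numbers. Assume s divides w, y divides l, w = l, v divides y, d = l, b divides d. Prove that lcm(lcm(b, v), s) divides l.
Since d = l and b divides d, b divides l. Since v divides y and y divides l, v divides l. b divides l, so lcm(b, v) divides l. w = l and s divides w, hence s divides l. lcm(b, v) divides l, so lcm(lcm(b, v), s) divides l.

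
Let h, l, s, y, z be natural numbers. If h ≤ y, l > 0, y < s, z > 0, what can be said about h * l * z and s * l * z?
h * l * z < s * l * z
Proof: h ≤ y and y < s, hence h < s. Because l > 0, h * l < s * l. z > 0, so h * l * z < s * l * z.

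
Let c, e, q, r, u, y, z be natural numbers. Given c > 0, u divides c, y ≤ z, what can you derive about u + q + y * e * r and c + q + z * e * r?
u + q + y * e * r ≤ c + q + z * e * r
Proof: u divides c and c > 0, hence u ≤ c. Then u + q ≤ c + q. y ≤ z. By multiplying by a non-negative, y * e ≤ z * e. By multiplying by a non-negative, y * e * r ≤ z * e * r. From u + q ≤ c + q, u + q + y * e * r ≤ c + q + z * e * r.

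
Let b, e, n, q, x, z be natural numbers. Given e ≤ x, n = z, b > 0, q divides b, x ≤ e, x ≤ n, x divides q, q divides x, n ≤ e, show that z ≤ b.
Since q divides x and x divides q, q = x. Because e ≤ x and x ≤ e, e = x. Since n ≤ e, n ≤ x. x ≤ n, so x = n. q = x, so q = n. n = z, so q = z. q divides b, so z divides b. b > 0, so z ≤ b.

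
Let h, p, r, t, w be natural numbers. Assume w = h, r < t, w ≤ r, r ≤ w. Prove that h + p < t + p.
Because r ≤ w and w ≤ r, r = w. Since w = h, r = h. r < t, so h < t. Then h + p < t + p.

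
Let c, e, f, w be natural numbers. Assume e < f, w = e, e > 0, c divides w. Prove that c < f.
w = e and c divides w, hence c divides e. e > 0, so c ≤ e. Since e < f, c < f.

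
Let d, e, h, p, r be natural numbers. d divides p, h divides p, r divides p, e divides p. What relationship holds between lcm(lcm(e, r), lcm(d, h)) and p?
lcm(lcm(e, r), lcm(d, h)) divides p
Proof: Because e divides p and r divides p, lcm(e, r) divides p. d divides p and h divides p, therefore lcm(d, h) divides p. Since lcm(e, r) divides p, lcm(lcm(e, r), lcm(d, h)) divides p.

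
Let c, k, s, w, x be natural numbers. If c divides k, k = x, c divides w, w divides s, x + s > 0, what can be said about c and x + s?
c ≤ x + s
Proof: From k = x and c divides k, c divides x. c divides w and w divides s, hence c divides s. Since c divides x, c divides x + s. x + s > 0, so c ≤ x + s.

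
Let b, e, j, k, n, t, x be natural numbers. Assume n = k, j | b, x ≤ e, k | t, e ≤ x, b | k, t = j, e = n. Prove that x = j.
From x ≤ e and e ≤ x, x = e. Since e = n, x = n. Since n = k, x = k. t = j and k | t, thus k | j. j | b and b | k, hence j | k. k | j, so k = j. x = k, so x = j.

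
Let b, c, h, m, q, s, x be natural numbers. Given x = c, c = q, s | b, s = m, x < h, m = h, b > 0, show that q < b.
From x = c and x < h, c < h. c = q, so q < h. From s = m and m = h, s = h. s | b, so h | b. Since b > 0, h ≤ b. Since q < h, q < b.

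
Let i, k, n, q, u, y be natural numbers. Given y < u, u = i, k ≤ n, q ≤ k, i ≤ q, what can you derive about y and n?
y < n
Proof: u = i and y < u, thus y < i. Since i ≤ q and q ≤ k, i ≤ k. y < i, so y < k. Since k ≤ n, y < n.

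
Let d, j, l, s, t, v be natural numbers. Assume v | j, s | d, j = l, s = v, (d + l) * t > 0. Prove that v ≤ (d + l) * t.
s = v and s | d, hence v | d. j = l and v | j, therefore v | l. Since v | d, v | d + l. Then v | (d + l) * t. From (d + l) * t > 0, v ≤ (d + l) * t.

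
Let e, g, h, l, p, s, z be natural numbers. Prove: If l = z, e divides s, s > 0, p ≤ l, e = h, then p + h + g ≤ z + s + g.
Since l = z and p ≤ l, p ≤ z. Since e = h and e divides s, h divides s. Since s > 0, h ≤ s. Since p ≤ z, p + h ≤ z + s. Then p + h + g ≤ z + s + g.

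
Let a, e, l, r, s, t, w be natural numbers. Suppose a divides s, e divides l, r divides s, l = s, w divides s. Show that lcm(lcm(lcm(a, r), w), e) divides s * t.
Since a divides s and r divides s, lcm(a, r) divides s. w divides s, so lcm(lcm(a, r), w) divides s. l = s and e divides l, so e divides s. Since lcm(lcm(a, r), w) divides s, lcm(lcm(lcm(a, r), w), e) divides s. Then lcm(lcm(lcm(a, r), w), e) divides s * t.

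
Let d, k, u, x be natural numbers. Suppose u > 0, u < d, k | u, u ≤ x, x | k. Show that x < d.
Because x | k and k | u, x | u. u > 0, so x ≤ u. Since u ≤ x, u = x. Since u < d, x < d.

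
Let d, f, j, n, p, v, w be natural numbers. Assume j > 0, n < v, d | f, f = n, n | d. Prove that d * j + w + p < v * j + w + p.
Since f = n and d | f, d | n. Since n | d, n = d. Since n < v, d < v. j > 0, so d * j < v * j. Then d * j + w < v * j + w. Then d * j + w + p < v * j + w + p.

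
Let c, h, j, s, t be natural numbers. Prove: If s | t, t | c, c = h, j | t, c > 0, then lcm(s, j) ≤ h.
Because s | t and j | t, lcm(s, j) | t. t | c, so lcm(s, j) | c. c > 0, so lcm(s, j) ≤ c. c = h, so lcm(s, j) ≤ h.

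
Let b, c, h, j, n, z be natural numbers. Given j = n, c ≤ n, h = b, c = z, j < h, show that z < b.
h = b and j < h, hence j < b. Since j = n, n < b. Since c ≤ n, c < b. c = z, so z < b.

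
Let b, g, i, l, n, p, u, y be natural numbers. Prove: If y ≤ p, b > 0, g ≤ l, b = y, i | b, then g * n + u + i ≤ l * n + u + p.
g ≤ l, therefore g * n ≤ l * n. Then g * n + u ≤ l * n + u. i | b and b > 0, so i ≤ b. Since b = y, i ≤ y. y ≤ p, so i ≤ p. From g * n + u ≤ l * n + u, g * n + u + i ≤ l * n + u + p.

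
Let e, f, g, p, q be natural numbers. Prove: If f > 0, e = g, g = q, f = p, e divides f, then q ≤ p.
Since e = g and g = q, e = q. e divides f and f > 0, hence e ≤ f. f = p, so e ≤ p. Because e = q, q ≤ p.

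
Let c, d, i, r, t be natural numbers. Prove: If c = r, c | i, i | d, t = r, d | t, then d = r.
From c = r and c | i, r | i. Because i | d, r | d. Since t = r and d | t, d | r. r | d, so r = d. Then d = r.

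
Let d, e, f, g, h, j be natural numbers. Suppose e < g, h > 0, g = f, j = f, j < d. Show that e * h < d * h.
From g = f and e < g, e < f. Since j = f and j < d, f < d. e < f, so e < d. h > 0, so e * h < d * h.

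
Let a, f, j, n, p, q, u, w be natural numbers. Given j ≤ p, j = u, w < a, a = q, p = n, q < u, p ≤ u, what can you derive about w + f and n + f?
w + f < n + f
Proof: j = u and j ≤ p, thus u ≤ p. From p ≤ u, u = p. p = n, so u = n. From a = q and w < a, w < q. Since q < u, w < u. u = n, so w < n. Then w + f < n + f.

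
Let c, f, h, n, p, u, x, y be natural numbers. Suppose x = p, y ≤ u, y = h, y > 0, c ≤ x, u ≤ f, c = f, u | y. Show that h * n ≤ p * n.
u | y and y > 0, hence u ≤ y. Since y ≤ u, u = y. y = h, so u = h. c = f and c ≤ x, thus f ≤ x. x = p, so f ≤ p. Since u ≤ f, u ≤ p. Since u = h, h ≤ p. Then h * n ≤ p * n.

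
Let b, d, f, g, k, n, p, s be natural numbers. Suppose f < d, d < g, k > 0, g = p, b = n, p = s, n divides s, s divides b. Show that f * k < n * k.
b = n and s divides b, so s divides n. n divides s, so s = n. p = s, so p = n. g = p and d < g, thus d < p. Since f < d, f < p. Since p = n, f < n. Because k > 0, by multiplying by a positive, f * k < n * k.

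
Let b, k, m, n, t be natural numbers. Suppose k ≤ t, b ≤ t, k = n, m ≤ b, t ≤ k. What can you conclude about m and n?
m ≤ n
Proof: t ≤ k and k ≤ t, hence t = k. k = n, so t = n. m ≤ b and b ≤ t, hence m ≤ t. Since t = n, m ≤ n.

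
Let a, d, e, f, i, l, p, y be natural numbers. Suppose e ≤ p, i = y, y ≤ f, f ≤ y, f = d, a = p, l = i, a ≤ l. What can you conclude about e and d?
e ≤ d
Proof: y ≤ f and f ≤ y, hence y = f. Since i = y, i = f. Since f = d, i = d. l = i and a ≤ l, therefore a ≤ i. From a = p, p ≤ i. Since i = d, p ≤ d. Since e ≤ p, e ≤ d.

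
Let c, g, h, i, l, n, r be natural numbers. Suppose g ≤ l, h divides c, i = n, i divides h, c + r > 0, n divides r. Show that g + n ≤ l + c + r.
i divides h and h divides c, so i divides c. i = n, so n divides c. n divides r, so n divides c + r. Since c + r > 0, n ≤ c + r. g ≤ l, so g + n ≤ l + c + r.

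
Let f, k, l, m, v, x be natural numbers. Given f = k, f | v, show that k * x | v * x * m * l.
f = k and f | v, therefore k | v. Then k * x | v * x. Then k * x | v * x * m. Then k * x | v * x * m * l.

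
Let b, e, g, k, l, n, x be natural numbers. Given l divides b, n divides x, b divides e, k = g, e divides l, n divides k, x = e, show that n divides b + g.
e divides l and l divides b, hence e divides b. Since b divides e, e = b. Since x = e, x = b. Because n divides x, n divides b. Since k = g and n divides k, n divides g. Since n divides b, n divides b + g.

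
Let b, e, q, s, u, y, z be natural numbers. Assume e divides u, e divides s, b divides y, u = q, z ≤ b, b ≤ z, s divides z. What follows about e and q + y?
e divides q + y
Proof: Because u = q and e divides u, e divides q. Because z ≤ b and b ≤ z, z = b. Since e divides s and s divides z, e divides z. Since z = b, e divides b. b divides y, so e divides y. Since e divides q, e divides q + y.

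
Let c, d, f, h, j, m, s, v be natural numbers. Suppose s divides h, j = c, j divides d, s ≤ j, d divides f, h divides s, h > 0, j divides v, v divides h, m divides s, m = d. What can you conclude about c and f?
c divides f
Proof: From h divides s and s divides h, h = s. j divides v and v divides h, hence j divides h. h > 0, so j ≤ h. h = s, so j ≤ s. Since s ≤ j, s = j. m = d and m divides s, so d divides s. s = j, so d divides j. Since j divides d, d = j. Since j = c, d = c. d divides f, so c divides f.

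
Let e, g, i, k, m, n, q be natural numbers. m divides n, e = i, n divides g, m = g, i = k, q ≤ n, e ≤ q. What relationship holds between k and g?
k ≤ g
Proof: m = g and m divides n, thus g divides n. Since n divides g, n = g. e = i and i = k, therefore e = k. Since e ≤ q, k ≤ q. q ≤ n, so k ≤ n. n = g, so k ≤ g.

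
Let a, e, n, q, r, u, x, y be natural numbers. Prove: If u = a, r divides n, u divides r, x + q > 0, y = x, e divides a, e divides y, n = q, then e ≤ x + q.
Because y = x and e divides y, e divides x. From u divides r and r divides n, u divides n. Since u = a, a divides n. Since n = q, a divides q. Since e divides a, e divides q. Since e divides x, e divides x + q. Since x + q > 0, e ≤ x + q.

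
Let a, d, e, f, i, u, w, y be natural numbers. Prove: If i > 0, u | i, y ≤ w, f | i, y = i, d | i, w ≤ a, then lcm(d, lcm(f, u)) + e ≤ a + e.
f | i and u | i, thus lcm(f, u) | i. d | i, so lcm(d, lcm(f, u)) | i. i > 0, so lcm(d, lcm(f, u)) ≤ i. y = i and y ≤ w, hence i ≤ w. lcm(d, lcm(f, u)) ≤ i, so lcm(d, lcm(f, u)) ≤ w. w ≤ a, so lcm(d, lcm(f, u)) ≤ a. Then lcm(d, lcm(f, u)) + e ≤ a + e.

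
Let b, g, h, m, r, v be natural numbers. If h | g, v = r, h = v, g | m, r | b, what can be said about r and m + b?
r | m + b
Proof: h = v and v = r, therefore h = r. Since h | g and g | m, h | m. h = r, so r | m. r | b, so r | m + b.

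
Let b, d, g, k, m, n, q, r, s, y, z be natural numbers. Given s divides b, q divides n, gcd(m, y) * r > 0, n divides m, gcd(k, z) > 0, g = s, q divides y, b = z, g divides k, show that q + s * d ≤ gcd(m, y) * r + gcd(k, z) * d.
q divides n and n divides m, therefore q divides m. Since q divides y, q divides gcd(m, y). Then q divides gcd(m, y) * r. Since gcd(m, y) * r > 0, q ≤ gcd(m, y) * r. From g = s and g divides k, s divides k. Because b = z and s divides b, s divides z. From s divides k, s divides gcd(k, z). gcd(k, z) > 0, so s ≤ gcd(k, z). By multiplying by a non-negative, s * d ≤ gcd(k, z) * d. q ≤ gcd(m, y) * r, so q + s * d ≤ gcd(m, y) * r + gcd(k, z) * d.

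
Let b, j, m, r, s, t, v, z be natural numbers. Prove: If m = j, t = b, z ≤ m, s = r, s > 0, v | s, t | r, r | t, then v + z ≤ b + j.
r | t and t | r, hence r = t. s = r, so s = t. Since t = b, s = b. From v | s and s > 0, v ≤ s. Since s = b, v ≤ b. Since m = j and z ≤ m, z ≤ j. Since v ≤ b, v + z ≤ b + j.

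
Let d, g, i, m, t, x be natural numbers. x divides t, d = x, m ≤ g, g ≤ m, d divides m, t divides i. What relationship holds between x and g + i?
x divides g + i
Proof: m ≤ g and g ≤ m, so m = g. Since d divides m, d divides g. d = x, so x divides g. Since x divides t and t divides i, x divides i. Since x divides g, x divides g + i.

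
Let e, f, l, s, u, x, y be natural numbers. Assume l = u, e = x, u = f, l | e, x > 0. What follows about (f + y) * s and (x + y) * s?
(f + y) * s ≤ (x + y) * s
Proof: Because l = u and u = f, l = f. From e = x and l | e, l | x. Since x > 0, l ≤ x. Since l = f, f ≤ x. Then f + y ≤ x + y. Then (f + y) * s ≤ (x + y) * s.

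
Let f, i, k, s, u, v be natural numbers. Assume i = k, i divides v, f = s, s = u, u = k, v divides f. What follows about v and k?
v = k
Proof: i = k and i divides v, therefore k divides v. Because f = s and s = u, f = u. Since u = k, f = k. Since v divides f, v divides k. From k divides v, k = v. Then v = k.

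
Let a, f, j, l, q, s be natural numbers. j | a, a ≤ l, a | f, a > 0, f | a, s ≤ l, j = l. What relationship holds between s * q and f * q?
s * q ≤ f * q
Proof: j | a and a > 0, thus j ≤ a. Since j = l, l ≤ a. Since a ≤ l, l = a. Since a | f and f | a, a = f. Since l = a, l = f. Since s ≤ l, s ≤ f. Then s * q ≤ f * q.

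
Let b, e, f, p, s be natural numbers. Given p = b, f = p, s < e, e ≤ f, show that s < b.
f = p and p = b, therefore f = b. e ≤ f, so e ≤ b. s < e, so s < b.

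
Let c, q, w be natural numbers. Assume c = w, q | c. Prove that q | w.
c = w and q | c. By substitution, q | w.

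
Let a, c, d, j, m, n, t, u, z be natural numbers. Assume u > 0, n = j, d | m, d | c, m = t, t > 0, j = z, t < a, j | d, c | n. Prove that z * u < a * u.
n = j and c | n, thus c | j. Since d | c, d | j. Since j | d, d = j. m = t and d | m, therefore d | t. d = j, so j | t. t > 0, so j ≤ t. t < a, so j < a. Because j = z, z < a. u > 0, so z * u < a * u.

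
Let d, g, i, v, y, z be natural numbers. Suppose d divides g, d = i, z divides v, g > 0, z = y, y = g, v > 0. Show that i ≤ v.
d = i and d divides g, hence i divides g. g > 0, so i ≤ g. Since z = y and y = g, z = g. z divides v and v > 0, therefore z ≤ v. z = g, so g ≤ v. Since i ≤ g, i ≤ v.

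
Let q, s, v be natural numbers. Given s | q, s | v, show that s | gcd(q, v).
Since s | q and s | v, because common divisors divide the gcd, s | gcd(q, v).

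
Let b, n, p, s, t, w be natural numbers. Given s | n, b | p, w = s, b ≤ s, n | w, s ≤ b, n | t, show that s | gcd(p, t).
Because b ≤ s and s ≤ b, b = s. b | p, so s | p. w = s and n | w, hence n | s. s | n, so n = s. Since n | t, s | t. Since s | p, s | gcd(p, t).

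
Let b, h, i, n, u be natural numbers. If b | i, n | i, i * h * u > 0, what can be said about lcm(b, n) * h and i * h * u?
lcm(b, n) * h ≤ i * h * u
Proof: From b | i and n | i, lcm(b, n) | i. Then lcm(b, n) * h | i * h. Then lcm(b, n) * h | i * h * u. Since i * h * u > 0, lcm(b, n) * h ≤ i * h * u.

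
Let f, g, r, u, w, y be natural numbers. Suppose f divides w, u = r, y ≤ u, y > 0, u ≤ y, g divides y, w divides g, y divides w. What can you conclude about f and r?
f ≤ r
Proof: Since y ≤ u and u ≤ y, y = u. Since u = r, y = r. w divides g and g divides y, so w divides y. Since y divides w, w = y. From f divides w, f divides y. y > 0, so f ≤ y. Since y = r, f ≤ r.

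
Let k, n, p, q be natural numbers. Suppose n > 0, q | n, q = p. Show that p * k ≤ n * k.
q | n and n > 0, thus q ≤ n. Because q = p, p ≤ n. Then p * k ≤ n * k.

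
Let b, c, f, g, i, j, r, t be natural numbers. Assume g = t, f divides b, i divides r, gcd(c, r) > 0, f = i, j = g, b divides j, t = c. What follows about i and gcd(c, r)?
i ≤ gcd(c, r)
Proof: g = t and t = c, hence g = c. Because j = g, j = c. f divides b and b divides j, therefore f divides j. Since f = i, i divides j. From j = c, i divides c. Since i divides r, i divides gcd(c, r). Since gcd(c, r) > 0, i ≤ gcd(c, r).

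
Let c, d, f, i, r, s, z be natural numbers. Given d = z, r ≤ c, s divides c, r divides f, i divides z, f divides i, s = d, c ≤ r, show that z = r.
Since c ≤ r and r ≤ c, c = r. Because s = d and s divides c, d divides c. Since d = z, z divides c. Since c = r, z divides r. r divides f and f divides i, thus r divides i. Since i divides z, r divides z. Since z divides r, z = r.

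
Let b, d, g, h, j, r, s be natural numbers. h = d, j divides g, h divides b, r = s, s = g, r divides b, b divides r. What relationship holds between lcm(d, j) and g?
lcm(d, j) divides g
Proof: b divides r and r divides b, thus b = r. Since r = s, b = s. s = g, so b = g. Because h = d and h divides b, d divides b. b = g, so d divides g. j divides g, so lcm(d, j) divides g.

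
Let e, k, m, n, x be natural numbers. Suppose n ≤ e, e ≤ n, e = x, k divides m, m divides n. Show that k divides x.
Since n ≤ e and e ≤ n, n = e. From e = x, n = x. k divides m and m divides n, therefore k divides n. n = x, so k divides x.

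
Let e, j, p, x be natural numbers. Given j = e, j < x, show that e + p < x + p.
Because j = e and j < x, e < x. Then e + p < x + p.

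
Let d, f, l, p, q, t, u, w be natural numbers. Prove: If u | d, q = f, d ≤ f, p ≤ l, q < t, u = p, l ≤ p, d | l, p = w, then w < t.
Since l ≤ p and p ≤ l, l = p. Since d | l, d | p. u = p and u | d, hence p | d. Since d | p, d = p. p = w, so d = w. From d ≤ f, w ≤ f. q = f and q < t, hence f < t. w ≤ f, so w < t.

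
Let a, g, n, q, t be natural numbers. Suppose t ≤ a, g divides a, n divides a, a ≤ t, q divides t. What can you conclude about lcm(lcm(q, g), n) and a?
lcm(lcm(q, g), n) divides a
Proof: t ≤ a and a ≤ t, hence t = a. q divides t, so q divides a. Because g divides a, lcm(q, g) divides a. n divides a, so lcm(lcm(q, g), n) divides a.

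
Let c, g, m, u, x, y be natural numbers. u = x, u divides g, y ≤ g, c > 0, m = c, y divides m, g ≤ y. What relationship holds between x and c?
x ≤ c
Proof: g ≤ y and y ≤ g, thus g = y. Since u divides g, u divides y. Since m = c and y divides m, y divides c. Since u divides y, u divides c. u = x, so x divides c. c > 0, so x ≤ c.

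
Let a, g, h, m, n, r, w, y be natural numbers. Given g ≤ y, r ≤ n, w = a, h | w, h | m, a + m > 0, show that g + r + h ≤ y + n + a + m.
Since g ≤ y and r ≤ n, g + r ≤ y + n. Since w = a and h | w, h | a. h | m, so h | a + m. a + m > 0, so h ≤ a + m. Since g + r ≤ y + n, g + r + h ≤ y + n + a + m.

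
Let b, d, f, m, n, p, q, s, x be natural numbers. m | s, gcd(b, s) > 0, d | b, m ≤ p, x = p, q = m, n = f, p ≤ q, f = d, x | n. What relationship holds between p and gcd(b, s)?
p ≤ gcd(b, s)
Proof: Because n = f and f = d, n = d. Since x | n, x | d. From d | b, x | b. Since x = p, p | b. Since q = m and p ≤ q, p ≤ m. Since m ≤ p, m = p. m | s, so p | s. p | b, so p | gcd(b, s). Since gcd(b, s) > 0, p ≤ gcd(b, s).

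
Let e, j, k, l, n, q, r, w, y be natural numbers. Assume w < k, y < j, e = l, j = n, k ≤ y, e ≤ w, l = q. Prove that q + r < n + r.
e = l and l = q, thus e = q. w < k and k ≤ y, thus w < y. Since e ≤ w, e < y. From j = n and y < j, y < n. e < y, so e < n. Since e = q, q < n. Then q + r < n + r.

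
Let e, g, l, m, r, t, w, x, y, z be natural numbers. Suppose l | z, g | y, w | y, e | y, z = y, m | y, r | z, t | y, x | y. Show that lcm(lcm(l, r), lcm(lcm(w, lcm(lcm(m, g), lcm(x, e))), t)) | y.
From l | z and r | z, lcm(l, r) | z. Since z = y, lcm(l, r) | y. m | y and g | y, hence lcm(m, g) | y. Because x | y and e | y, lcm(x, e) | y. Since lcm(m, g) | y, lcm(lcm(m, g), lcm(x, e)) | y. w | y, so lcm(w, lcm(lcm(m, g), lcm(x, e))) | y. Since t | y, lcm(lcm(w, lcm(lcm(m, g), lcm(x, e))), t) | y. Because lcm(l, r) | y, lcm(lcm(l, r), lcm(lcm(w, lcm(lcm(m, g), lcm(x, e))), t)) | y.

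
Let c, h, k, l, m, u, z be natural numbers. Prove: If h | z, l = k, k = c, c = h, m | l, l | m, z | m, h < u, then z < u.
l = k and k = c, thus l = c. c = h, so l = h. Since m | l and l | m, m = l. z | m, so z | l. Since l = h, z | h. Since h | z, h = z. Since h < u, z < u.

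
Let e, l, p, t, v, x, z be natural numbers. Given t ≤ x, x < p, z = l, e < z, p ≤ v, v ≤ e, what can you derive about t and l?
t < l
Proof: Since x < p and p ≤ v, x < v. v ≤ e and e < z, thus v < z. z = l, so v < l. x < v, so x < l. Since t ≤ x, t < l.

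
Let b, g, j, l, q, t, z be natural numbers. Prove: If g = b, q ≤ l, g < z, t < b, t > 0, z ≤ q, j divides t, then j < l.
From j divides t and t > 0, j ≤ t. t < b, so j < b. From z ≤ q and q ≤ l, z ≤ l. g < z, so g < l. g = b, so b < l. j < b, so j < l.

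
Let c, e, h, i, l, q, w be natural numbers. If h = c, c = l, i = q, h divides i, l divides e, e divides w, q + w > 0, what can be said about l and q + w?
l ≤ q + w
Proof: h = c and c = l, so h = l. Since i = q and h divides i, h divides q. Since h = l, l divides q. Because l divides e and e divides w, l divides w. Since l divides q, l divides q + w. Since q + w > 0, l ≤ q + w.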